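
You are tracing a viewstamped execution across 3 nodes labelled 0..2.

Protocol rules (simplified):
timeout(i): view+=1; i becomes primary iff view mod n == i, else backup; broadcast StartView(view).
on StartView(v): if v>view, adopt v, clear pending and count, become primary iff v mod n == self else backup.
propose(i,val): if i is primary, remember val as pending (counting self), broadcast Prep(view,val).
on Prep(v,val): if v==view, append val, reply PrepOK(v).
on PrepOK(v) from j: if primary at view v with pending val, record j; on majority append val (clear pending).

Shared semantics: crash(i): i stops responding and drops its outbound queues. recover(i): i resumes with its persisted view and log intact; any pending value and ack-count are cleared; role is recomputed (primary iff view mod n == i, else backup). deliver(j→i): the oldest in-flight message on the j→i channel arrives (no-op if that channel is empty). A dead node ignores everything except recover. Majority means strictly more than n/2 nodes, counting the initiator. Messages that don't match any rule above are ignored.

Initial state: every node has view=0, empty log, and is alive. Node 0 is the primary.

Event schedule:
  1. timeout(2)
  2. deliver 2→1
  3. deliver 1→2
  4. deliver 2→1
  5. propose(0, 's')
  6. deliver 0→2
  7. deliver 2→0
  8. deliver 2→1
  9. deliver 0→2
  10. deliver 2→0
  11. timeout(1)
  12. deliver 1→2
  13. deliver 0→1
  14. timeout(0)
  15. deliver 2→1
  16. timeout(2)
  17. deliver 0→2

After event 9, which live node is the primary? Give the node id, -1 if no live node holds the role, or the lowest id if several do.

1

e1 timeout(2): 2[back,v=1,-]
e2 deliver 2→1: 1[prim,v=1,-]
e3 deliver 1→2: ·
e4 deliver 2→1: ·
e5 propose(0,'s'): ·
e6 deliver 0→2: ·
e7 deliver 2→0: 0[back,v=1,-]
e8 deliver 2→1: ·
e9 deliver 0→2: ·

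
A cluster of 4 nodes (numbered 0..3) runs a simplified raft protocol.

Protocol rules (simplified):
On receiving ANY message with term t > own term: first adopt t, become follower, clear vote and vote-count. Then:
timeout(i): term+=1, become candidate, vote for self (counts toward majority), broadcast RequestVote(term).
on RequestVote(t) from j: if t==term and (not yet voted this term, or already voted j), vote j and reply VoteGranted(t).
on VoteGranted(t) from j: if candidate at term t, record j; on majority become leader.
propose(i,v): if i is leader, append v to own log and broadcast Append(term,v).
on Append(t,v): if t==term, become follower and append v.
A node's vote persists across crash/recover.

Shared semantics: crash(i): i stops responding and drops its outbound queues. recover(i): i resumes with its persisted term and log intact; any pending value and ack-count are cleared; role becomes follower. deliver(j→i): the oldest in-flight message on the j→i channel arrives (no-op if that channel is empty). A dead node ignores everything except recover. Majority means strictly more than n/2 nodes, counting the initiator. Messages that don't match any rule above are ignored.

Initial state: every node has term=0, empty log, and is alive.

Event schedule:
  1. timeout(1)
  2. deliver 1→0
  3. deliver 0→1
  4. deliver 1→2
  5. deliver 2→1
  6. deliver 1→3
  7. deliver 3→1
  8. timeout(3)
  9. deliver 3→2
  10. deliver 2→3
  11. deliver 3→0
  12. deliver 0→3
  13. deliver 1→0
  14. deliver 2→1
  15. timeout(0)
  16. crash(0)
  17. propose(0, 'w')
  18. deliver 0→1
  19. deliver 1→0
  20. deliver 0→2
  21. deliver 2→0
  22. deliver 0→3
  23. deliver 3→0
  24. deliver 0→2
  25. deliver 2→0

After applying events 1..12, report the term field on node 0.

2

step 1 timeout(1): 1={cand,t=1,log=-}
step 2 deliver 1→0: 0={foll,t=1,log=-}
step 3 deliver 0→1: —
step 4 deliver 1→2: 2={foll,t=1,log=-}
step 5 deliver 2→1: 1={lead,t=1,log=-}
step 6 deliver 1→3: 3={foll,t=1,log=-}
step 7 deliver 3→1: —
step 8 timeout(3): 3={cand,t=2,log=-}
step 9 deliver 3→2: 2={foll,t=2,log=-}
step 10 deliver 2→3: —
step 11 deliver 3→0: 0={foll,t=2,log=-}
step 12 deliver 0→3: 3={lead,t=2,log=-}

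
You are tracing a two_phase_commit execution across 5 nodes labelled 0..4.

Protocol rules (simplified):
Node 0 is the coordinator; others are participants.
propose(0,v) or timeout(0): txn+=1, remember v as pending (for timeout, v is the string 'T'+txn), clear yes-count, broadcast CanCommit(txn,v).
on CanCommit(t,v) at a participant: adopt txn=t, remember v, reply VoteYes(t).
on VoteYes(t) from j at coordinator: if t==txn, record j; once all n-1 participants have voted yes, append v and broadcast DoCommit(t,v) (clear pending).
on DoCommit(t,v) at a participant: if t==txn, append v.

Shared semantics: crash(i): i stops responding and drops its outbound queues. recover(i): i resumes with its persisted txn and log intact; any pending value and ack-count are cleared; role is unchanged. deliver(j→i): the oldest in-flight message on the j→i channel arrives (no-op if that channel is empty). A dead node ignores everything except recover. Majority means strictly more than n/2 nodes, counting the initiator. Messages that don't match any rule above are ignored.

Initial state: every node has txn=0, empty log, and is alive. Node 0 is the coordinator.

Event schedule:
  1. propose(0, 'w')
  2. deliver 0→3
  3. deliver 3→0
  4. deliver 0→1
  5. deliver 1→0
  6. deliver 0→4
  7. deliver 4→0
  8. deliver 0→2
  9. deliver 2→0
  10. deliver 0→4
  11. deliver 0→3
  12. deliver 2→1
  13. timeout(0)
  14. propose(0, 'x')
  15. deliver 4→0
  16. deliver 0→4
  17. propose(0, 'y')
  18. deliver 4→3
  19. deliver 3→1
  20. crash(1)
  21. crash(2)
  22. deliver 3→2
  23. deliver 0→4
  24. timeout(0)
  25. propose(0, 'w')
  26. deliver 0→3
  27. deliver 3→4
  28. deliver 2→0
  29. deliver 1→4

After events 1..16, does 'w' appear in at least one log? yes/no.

1. propose(0,'w'):  <0:coor t1 ->
2. deliver 0→3:  <3:part t1 ->
3. deliver 3→0:  nop
4. deliver 0→1:  <1:part t1 ->
5. deliver 1→0:  nop
6. deliver 0→4:  <4:part t1 ->
7. deliver 4→0:  nop
8. deliver 0→2:  <2:part t1 ->
9. deliver 2→0:  <0:coor t1 w>
10. deliver 0→4:  <4:part t1 w>
11. deliver 0→3:  <3:part t1 w>
12. deliver 2→1:  nop
13. timeout(0):  <0:coor t2 w>
14. propose(0,'x'):  <0:coor t3 w>
15. deliver 4→0:  nop
16. deliver 0→4:  <4:part t2 w>

yes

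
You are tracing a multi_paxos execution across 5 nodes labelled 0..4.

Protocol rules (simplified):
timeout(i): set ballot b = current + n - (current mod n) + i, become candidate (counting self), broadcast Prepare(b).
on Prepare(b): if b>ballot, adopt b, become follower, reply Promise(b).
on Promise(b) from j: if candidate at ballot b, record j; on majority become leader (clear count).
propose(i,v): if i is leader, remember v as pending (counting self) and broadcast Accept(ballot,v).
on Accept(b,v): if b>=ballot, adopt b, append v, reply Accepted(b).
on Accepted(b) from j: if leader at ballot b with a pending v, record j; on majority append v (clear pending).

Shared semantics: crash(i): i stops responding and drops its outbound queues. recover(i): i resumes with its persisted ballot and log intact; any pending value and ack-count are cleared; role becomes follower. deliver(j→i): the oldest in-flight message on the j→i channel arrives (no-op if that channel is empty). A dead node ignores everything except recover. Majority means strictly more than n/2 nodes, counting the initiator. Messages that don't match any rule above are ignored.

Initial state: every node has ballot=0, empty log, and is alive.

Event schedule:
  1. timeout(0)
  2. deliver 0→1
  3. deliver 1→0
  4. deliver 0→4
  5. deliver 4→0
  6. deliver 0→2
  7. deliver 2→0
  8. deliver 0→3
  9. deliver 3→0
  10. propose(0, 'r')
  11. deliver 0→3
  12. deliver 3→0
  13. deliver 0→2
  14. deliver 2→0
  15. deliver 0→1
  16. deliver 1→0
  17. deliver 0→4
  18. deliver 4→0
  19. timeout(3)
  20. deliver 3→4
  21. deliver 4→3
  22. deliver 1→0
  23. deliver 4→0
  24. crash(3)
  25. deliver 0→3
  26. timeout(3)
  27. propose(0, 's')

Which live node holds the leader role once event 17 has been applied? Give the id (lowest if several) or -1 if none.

0

[1] timeout(0) → N0(cand b5 [-])
[2] deliver 0→1 → N1(foll b5 [-])
[3] deliver 1→0 → ∅
[4] deliver 0→4 → N4(foll b5 [-])
[5] deliver 4→0 → N0(lead b5 [-])
[6] deliver 0→2 → N2(foll b5 [-])
[7] deliver 2→0 → ∅
[8] deliver 0→3 → N3(foll b5 [-])
[9] deliver 3→0 → ∅
[10] propose(0,'r') → ∅
[11] deliver 0→3 → N3(foll b5 [r])
[12] deliver 3→0 → ∅
[13] deliver 0→2 → N2(foll b5 [r])
[14] deliver 2→0 → N0(lead b5 [r])
[15] deliver 0→1 → N1(foll b5 [r])
[16] deliver 1→0 → ∅
[17] deliver 0→4 → N4(foll b5 [r])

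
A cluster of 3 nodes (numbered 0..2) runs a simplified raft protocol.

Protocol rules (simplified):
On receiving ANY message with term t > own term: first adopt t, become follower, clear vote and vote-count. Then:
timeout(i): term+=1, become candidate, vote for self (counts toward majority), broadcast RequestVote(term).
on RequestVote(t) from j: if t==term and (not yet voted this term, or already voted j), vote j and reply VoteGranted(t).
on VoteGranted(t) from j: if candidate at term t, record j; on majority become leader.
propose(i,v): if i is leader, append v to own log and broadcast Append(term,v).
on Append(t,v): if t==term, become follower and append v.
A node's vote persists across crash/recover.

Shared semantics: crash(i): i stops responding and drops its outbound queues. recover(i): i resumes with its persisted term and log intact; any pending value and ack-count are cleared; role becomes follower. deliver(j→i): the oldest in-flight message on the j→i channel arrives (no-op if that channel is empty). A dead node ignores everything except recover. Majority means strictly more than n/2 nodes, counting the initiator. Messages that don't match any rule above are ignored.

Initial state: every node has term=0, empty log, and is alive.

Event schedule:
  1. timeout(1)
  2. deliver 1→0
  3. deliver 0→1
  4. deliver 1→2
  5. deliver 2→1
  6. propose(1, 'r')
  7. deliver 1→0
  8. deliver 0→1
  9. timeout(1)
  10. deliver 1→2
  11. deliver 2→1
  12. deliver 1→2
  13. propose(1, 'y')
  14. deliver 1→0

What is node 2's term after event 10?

1

after 1 — timeout(1): n1:cand/t1/[-]
after 2 — deliver 1→0: n0:foll/t1/[-]
after 3 — deliver 0→1: n1:lead/t1/[-]
after 4 — deliver 1→2: n2:foll/t1/[-]
after 5 — deliver 2→1: ·
after 6 — propose(1,'r'): n1:lead/t1/[r]
after 7 — deliver 1→0: n0:foll/t1/[r]
after 8 — deliver 0→1: ·
after 9 — timeout(1): n1:cand/t2/[r]
after 10 — deliver 1→2: n2:foll/t1/[r]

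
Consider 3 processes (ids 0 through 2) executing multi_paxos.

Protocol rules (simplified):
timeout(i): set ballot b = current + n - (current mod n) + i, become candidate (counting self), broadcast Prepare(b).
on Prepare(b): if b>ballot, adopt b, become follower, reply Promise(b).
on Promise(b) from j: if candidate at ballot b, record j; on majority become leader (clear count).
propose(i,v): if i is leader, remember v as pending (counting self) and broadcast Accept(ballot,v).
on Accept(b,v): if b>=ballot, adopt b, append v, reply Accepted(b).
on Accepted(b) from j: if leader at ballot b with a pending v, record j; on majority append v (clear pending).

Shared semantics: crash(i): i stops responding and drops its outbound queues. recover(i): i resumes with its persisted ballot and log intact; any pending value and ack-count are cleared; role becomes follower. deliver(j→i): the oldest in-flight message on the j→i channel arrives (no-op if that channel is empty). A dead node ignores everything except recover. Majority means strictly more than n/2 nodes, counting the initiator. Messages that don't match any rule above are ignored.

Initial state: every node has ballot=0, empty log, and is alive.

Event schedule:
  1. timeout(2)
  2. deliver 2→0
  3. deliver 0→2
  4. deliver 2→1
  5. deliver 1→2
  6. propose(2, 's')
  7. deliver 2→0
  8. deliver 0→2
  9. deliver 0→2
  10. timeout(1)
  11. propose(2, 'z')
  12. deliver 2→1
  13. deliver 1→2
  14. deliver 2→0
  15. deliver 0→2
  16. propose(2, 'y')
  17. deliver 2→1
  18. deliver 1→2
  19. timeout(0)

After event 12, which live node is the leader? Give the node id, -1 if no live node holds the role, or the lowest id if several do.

2

after 1 — timeout(2): n2:cand/b5/[-]
after 2 — deliver 2→0: n0:foll/b5/[-]
after 3 — deliver 0→2: n2:lead/b5/[-]
after 4 — deliver 2→1: n1:foll/b5/[-]
after 5 — deliver 1→2: ·
after 6 — propose(2,'s'): ·
after 7 — deliver 2→0: n0:foll/b5/[s]
after 8 — deliver 0→2: n2:lead/b5/[s]
after 9 — deliver 0→2: ·
after 10 — timeout(1): n1:cand/b7/[-]
after 11 — propose(2,'z'): ·
after 12 — deliver 2→1: ·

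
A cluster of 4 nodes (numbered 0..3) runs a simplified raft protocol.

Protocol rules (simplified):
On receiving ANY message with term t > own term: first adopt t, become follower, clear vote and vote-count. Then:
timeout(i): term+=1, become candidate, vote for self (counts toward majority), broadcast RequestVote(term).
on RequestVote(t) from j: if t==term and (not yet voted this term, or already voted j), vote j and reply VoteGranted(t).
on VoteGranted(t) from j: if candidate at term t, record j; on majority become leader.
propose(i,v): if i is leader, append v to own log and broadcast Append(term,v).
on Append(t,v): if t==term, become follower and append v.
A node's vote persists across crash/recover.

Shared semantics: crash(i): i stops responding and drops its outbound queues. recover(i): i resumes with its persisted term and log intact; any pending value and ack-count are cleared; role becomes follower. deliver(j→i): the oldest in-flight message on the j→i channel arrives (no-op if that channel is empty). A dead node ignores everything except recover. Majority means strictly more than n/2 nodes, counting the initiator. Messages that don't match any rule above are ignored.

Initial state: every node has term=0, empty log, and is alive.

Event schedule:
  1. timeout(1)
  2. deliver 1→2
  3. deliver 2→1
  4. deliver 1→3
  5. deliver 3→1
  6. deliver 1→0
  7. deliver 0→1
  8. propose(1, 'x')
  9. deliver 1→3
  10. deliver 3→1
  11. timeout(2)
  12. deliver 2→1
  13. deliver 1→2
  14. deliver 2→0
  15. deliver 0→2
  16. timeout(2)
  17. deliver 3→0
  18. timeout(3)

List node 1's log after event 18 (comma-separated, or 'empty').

x

1. timeout(1):  <1:cand t1 ->
2. deliver 1→2:  <2:foll t1 ->
3. deliver 2→1:  nop
4. deliver 1→3:  <3:foll t1 ->
5. deliver 3→1:  <1:lead t1 ->
6. deliver 1→0:  <0:foll t1 ->
7. deliver 0→1:  nop
8. propose(1,'x'):  <1:lead t1 x>
9. deliver 1→3:  <3:foll t1 x>
10. deliver 3→1:  nop
11. timeout(2):  <2:cand t2 ->
12. deliver 2→1:  <1:foll t2 x>
13. deliver 1→2:  nop
14. deliver 2→0:  <0:foll t2 ->
15. deliver 0→2:  nop
16. timeout(2):  <2:cand t3 ->
17. deliver 3→0:  nop
18. timeout(3):  <3:cand t2 x>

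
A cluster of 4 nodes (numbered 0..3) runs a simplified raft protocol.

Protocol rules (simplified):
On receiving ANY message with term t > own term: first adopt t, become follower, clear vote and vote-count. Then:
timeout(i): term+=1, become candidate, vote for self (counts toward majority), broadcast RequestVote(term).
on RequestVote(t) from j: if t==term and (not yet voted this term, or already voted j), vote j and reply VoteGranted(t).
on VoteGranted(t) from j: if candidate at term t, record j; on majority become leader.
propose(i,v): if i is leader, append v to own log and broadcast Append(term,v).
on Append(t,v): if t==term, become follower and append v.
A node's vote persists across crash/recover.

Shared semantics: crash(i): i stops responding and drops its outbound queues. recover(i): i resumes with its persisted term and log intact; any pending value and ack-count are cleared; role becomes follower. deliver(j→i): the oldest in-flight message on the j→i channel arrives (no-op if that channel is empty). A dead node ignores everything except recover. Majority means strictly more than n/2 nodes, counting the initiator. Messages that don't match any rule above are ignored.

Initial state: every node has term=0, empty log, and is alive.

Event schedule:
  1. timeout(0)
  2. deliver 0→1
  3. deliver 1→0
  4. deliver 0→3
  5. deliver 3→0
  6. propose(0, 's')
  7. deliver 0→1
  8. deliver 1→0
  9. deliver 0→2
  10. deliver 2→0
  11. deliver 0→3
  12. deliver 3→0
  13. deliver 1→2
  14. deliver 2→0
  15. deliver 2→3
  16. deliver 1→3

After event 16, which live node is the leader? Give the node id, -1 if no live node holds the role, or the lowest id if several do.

0

e1 timeout(0): 0[cand,t=1,-]
e2 deliver 0→1: 1[foll,t=1,-]
e3 deliver 1→0: ·
e4 deliver 0→3: 3[foll,t=1,-]
e5 deliver 3→0: 0[lead,t=1,-]
e6 propose(0,'s'): 0[lead,t=1,s]
e7 deliver 0→1: 1[foll,t=1,s]
e8 deliver 1→0: ·
e9 deliver 0→2: 2[foll,t=1,-]
e10 deliver 2→0: ·
e11 deliver 0→3: 3[foll,t=1,s]
e12 deliver 3→0: ·
e13 deliver 1→2: ·
e14 deliver 2→0: ·
e15 deliver 2→3: ·
e16 deliver 1→3: ·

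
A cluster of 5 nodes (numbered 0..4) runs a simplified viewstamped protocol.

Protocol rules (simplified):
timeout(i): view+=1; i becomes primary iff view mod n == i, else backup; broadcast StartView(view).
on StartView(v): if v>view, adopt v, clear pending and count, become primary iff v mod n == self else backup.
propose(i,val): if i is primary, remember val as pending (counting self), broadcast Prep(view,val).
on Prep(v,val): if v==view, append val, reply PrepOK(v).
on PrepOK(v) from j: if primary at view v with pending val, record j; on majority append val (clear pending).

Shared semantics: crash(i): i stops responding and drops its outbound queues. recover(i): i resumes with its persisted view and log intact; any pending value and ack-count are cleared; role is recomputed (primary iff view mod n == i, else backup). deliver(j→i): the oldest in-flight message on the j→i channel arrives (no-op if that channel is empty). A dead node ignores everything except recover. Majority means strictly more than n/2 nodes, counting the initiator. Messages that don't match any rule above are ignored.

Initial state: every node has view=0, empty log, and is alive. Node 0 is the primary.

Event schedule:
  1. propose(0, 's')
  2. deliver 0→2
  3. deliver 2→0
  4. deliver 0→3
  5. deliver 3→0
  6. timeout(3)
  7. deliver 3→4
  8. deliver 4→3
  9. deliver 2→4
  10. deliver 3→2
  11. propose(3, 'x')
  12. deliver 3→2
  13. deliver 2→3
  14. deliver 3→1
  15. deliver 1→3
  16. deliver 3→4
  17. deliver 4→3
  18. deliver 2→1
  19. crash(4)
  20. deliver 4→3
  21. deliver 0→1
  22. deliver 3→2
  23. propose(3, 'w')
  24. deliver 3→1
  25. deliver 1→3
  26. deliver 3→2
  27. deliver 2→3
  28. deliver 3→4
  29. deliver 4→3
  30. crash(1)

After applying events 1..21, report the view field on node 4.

1

[1] propose(0,'s') → ∅
[2] deliver 0→2 → N2(back v0 [s])
[3] deliver 2→0 → ∅
[4] deliver 0→3 → N3(back v0 [s])
[5] deliver 3→0 → N0(prim v0 [s])
[6] timeout(3) → N3(back v1 [s])
[7] deliver 3→4 → N4(back v1 [-])
[8] deliver 4→3 → ∅
[9] deliver 2→4 → ∅
[10] deliver 3→2 → N2(back v1 [s])
[11] propose(3,'x') → ∅
[12] deliver 3→2 → ∅
[13] deliver 2→3 → ∅
[14] deliver 3→1 → N1(prim v1 [-])
[15] deliver 1→3 → ∅
[16] deliver 3→4 → ∅
[17] deliver 4→3 → ∅
[18] deliver 2→1 → ∅
[19] crash(4) → N4(✗back v1 [-])
[20] deliver 4→3 → ∅
[21] deliver 0→1 → ∅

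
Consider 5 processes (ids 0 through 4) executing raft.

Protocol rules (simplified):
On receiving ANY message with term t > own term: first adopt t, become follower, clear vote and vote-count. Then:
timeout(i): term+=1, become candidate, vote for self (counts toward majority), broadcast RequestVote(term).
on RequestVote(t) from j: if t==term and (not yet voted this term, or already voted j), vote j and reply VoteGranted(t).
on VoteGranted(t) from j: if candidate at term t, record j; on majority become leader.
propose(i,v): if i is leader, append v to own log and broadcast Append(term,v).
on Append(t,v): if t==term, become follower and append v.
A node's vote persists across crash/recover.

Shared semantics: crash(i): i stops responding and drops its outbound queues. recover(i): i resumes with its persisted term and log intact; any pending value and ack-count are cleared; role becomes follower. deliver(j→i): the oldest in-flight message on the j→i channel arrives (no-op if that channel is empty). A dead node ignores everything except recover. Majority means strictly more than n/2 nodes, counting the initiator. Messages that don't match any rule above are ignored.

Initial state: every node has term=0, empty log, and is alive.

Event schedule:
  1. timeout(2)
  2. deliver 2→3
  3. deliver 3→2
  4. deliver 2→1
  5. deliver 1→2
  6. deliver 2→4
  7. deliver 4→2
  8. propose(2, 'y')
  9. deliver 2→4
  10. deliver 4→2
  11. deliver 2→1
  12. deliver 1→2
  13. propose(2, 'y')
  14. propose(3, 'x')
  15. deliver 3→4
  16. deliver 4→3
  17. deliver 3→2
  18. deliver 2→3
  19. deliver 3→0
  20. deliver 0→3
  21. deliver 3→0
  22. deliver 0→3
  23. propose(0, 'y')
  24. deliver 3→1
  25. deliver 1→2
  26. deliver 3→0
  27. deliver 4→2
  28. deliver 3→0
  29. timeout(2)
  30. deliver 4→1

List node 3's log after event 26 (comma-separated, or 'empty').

y

[1] timeout(2) → N2(cand t1 [-])
[2] deliver 2→3 → N3(foll t1 [-])
[3] deliver 3→2 → ∅
[4] deliver 2→1 → N1(foll t1 [-])
[5] deliver 1→2 → N2(lead t1 [-])
[6] deliver 2→4 → N4(foll t1 [-])
[7] deliver 4→2 → ∅
[8] propose(2,'y') → N2(lead t1 [y])
[9] deliver 2→4 → N4(foll t1 [y])
[10] deliver 4→2 → ∅
[11] deliver 2→1 → N1(foll t1 [y])
[12] deliver 1→2 → ∅
[13] propose(2,'y') → N2(lead t1 [y,y])
[14] propose(3,'x') → ∅
[15] deliver 3→4 → ∅
[16] deliver 4→3 → ∅
[17] deliver 3→2 → ∅
[18] deliver 2→3 → N3(foll t1 [y])
[19] deliver 3→0 → ∅
[20] deliver 0→3 → ∅
[21] deliver 3→0 → ∅
[22] deliver 0→3 → ∅
[23] propose(0,'y') → ∅
[24] deliver 3→1 → ∅
[25] deliver 1→2 → ∅
[26] deliver 3→0 → ∅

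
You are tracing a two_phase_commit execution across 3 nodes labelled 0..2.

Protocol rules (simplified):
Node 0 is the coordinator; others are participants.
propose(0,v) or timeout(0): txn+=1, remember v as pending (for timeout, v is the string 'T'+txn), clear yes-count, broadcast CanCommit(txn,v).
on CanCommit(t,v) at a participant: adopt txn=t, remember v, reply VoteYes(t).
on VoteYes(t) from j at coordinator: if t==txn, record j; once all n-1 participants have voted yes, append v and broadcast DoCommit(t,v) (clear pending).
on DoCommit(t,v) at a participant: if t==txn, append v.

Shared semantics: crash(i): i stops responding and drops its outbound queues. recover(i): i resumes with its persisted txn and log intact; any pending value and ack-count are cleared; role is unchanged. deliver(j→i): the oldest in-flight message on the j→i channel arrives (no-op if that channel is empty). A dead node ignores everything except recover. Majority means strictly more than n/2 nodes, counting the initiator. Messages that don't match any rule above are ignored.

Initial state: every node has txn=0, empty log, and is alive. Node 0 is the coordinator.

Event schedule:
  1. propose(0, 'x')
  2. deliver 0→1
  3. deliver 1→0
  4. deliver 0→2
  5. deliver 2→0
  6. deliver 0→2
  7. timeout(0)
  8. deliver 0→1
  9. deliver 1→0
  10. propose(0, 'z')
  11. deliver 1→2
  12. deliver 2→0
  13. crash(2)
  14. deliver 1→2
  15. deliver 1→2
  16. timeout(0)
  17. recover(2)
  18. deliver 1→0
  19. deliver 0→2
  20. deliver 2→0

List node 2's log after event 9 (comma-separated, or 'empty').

x

e1 propose(0,'x'): 0[coor,t=1,-]
e2 deliver 0→1: 1[part,t=1,-]
e3 deliver 1→0: ·
e4 deliver 0→2: 2[part,t=1,-]
e5 deliver 2→0: 0[coor,t=1,x]
e6 deliver 0→2: 2[part,t=1,x]
e7 timeout(0): 0[coor,t=2,x]
e8 deliver 0→1: 1[part,t=1,x]
e9 deliver 1→0: ·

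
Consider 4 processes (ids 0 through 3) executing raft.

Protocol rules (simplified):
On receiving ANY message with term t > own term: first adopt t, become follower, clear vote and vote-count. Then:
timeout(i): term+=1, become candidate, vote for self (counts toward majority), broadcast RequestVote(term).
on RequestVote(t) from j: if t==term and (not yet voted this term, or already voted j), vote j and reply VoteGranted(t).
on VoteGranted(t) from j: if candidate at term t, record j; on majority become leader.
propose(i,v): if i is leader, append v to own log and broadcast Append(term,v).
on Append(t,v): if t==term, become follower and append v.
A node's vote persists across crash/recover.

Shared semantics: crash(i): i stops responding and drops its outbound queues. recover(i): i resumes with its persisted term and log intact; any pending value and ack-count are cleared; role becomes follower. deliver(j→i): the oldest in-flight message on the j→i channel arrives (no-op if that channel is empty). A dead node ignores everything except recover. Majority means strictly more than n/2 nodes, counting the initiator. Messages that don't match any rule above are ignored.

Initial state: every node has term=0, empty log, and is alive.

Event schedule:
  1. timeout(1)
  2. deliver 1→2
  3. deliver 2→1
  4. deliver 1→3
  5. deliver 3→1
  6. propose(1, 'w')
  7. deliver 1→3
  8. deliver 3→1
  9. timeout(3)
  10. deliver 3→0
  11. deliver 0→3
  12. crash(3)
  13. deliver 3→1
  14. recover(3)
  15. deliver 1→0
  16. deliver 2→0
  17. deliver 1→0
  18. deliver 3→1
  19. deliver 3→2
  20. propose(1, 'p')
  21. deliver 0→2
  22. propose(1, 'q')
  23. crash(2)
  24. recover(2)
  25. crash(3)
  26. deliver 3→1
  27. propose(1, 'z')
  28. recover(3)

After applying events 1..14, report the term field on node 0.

2

[1] timeout(1) → N1(cand t1 [-])
[2] deliver 1→2 → N2(foll t1 [-])
[3] deliver 2→1 → ∅
[4] deliver 1→3 → N3(foll t1 [-])
[5] deliver 3→1 → N1(lead t1 [-])
[6] propose(1,'w') → N1(lead t1 [w])
[7] deliver 1→3 → N3(foll t1 [w])
[8] deliver 3→1 → ∅
[9] timeout(3) → N3(cand t2 [w])
[10] deliver 3→0 → N0(foll t2 [-])
[11] deliver 0→3 → ∅
[12] crash(3) → N3(✗cand t2 [w])
[13] deliver 3→1 → ∅
[14] recover(3) → N3(foll t2 [w])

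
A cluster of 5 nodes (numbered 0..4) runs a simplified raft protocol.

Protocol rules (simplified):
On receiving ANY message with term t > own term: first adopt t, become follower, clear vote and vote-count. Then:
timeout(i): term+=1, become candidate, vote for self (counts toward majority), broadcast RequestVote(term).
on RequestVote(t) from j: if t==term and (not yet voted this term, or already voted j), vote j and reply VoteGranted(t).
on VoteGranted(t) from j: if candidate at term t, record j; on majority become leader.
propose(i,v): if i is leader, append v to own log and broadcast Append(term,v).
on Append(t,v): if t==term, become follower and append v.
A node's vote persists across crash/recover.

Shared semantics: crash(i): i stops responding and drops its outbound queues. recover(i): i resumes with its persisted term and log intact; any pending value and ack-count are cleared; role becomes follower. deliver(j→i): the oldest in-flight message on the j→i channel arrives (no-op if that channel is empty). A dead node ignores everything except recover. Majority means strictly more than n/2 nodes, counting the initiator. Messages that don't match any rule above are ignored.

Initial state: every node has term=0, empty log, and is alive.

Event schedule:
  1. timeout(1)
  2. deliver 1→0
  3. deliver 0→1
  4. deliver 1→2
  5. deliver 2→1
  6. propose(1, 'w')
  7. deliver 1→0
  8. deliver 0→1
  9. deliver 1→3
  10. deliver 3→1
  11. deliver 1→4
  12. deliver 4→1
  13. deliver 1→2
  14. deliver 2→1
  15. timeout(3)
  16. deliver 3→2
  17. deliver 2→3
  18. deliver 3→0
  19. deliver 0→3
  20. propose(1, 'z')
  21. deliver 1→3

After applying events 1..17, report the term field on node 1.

1

[1] timeout(1) → N1(cand t1 [-])
[2] deliver 1→0 → N0(foll t1 [-])
[3] deliver 0→1 → ∅
[4] deliver 1→2 → N2(foll t1 [-])
[5] deliver 2→1 → N1(lead t1 [-])
[6] propose(1,'w') → N1(lead t1 [w])
[7] deliver 1→0 → N0(foll t1 [w])
[8] deliver 0→1 → ∅
[9] deliver 1→3 → N3(foll t1 [-])
[10] deliver 3→1 → ∅
[11] deliver 1→4 → N4(foll t1 [-])
[12] deliver 4→1 → ∅
[13] deliver 1→2 → N2(foll t1 [w])
[14] deliver 2→1 → ∅
[15] timeout(3) → N3(cand t2 [-])
[16] deliver 3→2 → N2(foll t2 [w])
[17] deliver 2→3 → ∅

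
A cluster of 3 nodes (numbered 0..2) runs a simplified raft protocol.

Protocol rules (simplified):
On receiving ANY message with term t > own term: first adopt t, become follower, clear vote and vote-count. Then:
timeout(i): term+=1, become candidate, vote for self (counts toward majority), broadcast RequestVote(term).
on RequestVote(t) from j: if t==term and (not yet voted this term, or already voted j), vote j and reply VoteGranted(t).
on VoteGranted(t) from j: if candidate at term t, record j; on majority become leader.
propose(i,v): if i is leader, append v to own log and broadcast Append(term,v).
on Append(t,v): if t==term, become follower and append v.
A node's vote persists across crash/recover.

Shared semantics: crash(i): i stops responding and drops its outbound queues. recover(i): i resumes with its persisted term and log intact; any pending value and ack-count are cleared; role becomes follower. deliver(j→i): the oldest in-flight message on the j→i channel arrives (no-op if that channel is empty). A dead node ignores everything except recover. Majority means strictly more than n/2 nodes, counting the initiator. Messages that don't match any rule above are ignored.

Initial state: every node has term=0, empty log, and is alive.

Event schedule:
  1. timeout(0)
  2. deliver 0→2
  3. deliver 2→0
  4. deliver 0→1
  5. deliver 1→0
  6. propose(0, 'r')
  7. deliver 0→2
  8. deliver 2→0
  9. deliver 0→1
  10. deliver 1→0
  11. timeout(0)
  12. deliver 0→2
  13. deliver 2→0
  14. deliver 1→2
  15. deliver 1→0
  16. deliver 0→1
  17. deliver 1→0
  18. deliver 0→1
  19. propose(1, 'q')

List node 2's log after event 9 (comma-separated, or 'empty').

step 1 timeout(0): 0={cand,t=1,log=-}
step 2 deliver 0→2: 2={foll,t=1,log=-}
step 3 deliver 2→0: 0={lead,t=1,log=-}
step 4 deliver 0→1: 1={foll,t=1,log=-}
step 5 deliver 1→0: —
step 6 propose(0,'r'): 0={lead,t=1,log=r}
step 7 deliver 0→2: 2={foll,t=1,log=r}
step 8 deliver 2→0: —
step 9 deliver 0→1: 1={foll,t=1,log=r}

r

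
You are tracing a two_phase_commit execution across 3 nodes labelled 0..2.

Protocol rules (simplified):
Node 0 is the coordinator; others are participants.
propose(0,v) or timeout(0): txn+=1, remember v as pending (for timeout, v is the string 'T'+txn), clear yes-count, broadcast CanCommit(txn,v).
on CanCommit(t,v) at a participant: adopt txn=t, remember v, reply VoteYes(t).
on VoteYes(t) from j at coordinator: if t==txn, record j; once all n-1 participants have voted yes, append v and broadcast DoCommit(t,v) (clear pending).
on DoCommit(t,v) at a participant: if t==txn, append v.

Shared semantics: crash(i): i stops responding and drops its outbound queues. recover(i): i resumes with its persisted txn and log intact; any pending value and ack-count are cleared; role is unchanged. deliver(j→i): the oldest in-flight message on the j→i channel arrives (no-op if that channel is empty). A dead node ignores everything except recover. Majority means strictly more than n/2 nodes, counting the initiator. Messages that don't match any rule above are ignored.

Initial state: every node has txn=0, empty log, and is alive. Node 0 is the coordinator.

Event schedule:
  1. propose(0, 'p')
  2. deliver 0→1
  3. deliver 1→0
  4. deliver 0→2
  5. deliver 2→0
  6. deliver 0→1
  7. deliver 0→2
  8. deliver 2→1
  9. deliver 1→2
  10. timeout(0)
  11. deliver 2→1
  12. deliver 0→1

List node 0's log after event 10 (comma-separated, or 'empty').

p

1. propose(0,'p'):  <0:coor t1 ->
2. deliver 0→1:  <1:part t1 ->
3. deliver 1→0:  nop
4. deliver 0→2:  <2:part t1 ->
5. deliver 2→0:  <0:coor t1 p>
6. deliver 0→1:  <1:part t1 p>
7. deliver 0→2:  <2:part t1 p>
8. deliver 2→1:  nop
9. deliver 1→2:  nop
10. timeout(0):  <0:coor t2 p>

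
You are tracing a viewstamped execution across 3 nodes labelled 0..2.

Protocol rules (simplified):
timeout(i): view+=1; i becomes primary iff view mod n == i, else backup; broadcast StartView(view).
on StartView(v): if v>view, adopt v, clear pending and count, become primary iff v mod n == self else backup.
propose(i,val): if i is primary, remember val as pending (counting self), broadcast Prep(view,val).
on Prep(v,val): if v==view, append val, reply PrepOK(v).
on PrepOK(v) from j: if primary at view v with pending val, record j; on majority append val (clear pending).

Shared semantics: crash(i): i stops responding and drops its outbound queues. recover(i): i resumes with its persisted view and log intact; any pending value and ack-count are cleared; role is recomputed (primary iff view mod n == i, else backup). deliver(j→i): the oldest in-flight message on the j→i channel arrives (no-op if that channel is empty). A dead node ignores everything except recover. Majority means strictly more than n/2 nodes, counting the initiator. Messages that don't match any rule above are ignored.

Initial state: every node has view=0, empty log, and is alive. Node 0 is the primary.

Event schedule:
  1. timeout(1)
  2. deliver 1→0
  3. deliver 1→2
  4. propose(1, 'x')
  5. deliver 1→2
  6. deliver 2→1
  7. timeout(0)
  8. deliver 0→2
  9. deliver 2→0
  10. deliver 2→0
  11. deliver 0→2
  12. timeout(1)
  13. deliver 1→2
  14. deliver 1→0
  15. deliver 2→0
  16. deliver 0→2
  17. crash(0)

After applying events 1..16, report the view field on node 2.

[1] timeout(1) → N1(prim v1 [-])
[2] deliver 1→0 → N0(back v1 [-])
[3] deliver 1→2 → N2(back v1 [-])
[4] propose(1,'x') → ∅
[5] deliver 1→2 → N2(back v1 [x])
[6] deliver 2→1 → N1(prim v1 [x])
[7] timeout(0) → N0(back v2 [-])
[8] deliver 0→2 → N2(prim v2 [x])
[9] deliver 2→0 → ∅
[10] deliver 2→0 → ∅
[11] deliver 0→2 → ∅
[12] timeout(1) → N1(back v2 [x])
[13] deliver 1→2 → ∅
[14] deliver 1→0 → ∅
[15] deliver 2→0 → ∅
[16] deliver 0→2 → ∅

2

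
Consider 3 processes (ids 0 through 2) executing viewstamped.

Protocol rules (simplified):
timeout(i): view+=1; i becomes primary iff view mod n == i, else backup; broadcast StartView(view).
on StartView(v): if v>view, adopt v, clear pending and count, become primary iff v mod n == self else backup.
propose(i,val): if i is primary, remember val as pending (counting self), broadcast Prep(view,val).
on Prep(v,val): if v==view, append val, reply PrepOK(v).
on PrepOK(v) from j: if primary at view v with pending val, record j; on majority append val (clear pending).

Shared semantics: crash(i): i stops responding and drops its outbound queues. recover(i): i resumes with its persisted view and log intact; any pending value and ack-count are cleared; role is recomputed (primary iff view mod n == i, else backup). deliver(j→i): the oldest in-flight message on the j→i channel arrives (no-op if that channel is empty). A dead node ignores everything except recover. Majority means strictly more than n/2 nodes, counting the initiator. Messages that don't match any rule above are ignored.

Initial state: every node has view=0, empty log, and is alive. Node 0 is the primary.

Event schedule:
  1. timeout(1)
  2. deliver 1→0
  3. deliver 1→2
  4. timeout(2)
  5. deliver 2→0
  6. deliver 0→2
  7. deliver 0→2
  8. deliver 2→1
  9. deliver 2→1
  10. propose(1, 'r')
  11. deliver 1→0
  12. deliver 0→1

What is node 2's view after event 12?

[1] timeout(1) → N1(prim v1 [-])
[2] deliver 1→0 → N0(back v1 [-])
[3] deliver 1→2 → N2(back v1 [-])
[4] timeout(2) → N2(prim v2 [-])
[5] deliver 2→0 → N0(back v2 [-])
[6] deliver 0→2 → ∅
[7] deliver 0→2 → ∅
[8] deliver 2→1 → N1(back v2 [-])
[9] deliver 2→1 → ∅
[10] propose(1,'r') → ∅
[11] deliver 1→0 → ∅
[12] deliver 0→1 → ∅

2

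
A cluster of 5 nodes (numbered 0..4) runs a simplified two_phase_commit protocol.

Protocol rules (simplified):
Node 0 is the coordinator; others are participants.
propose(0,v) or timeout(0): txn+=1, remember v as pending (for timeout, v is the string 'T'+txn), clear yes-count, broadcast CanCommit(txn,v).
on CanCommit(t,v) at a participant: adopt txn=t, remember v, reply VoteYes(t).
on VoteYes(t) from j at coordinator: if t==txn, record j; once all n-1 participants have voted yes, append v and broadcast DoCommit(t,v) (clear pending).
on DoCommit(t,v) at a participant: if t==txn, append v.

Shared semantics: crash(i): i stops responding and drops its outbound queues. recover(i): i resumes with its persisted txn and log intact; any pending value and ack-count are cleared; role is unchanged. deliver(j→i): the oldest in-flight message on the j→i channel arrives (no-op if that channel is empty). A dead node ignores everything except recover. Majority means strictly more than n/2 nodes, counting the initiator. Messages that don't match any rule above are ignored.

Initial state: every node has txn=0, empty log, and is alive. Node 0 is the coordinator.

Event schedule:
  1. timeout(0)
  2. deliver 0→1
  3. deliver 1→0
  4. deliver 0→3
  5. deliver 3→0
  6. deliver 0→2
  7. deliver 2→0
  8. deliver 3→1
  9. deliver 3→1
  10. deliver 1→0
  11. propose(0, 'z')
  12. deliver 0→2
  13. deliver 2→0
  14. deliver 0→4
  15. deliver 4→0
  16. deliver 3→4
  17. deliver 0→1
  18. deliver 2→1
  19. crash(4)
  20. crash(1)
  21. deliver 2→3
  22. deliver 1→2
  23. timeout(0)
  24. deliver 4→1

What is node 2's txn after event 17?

e1 timeout(0): 0[coor,t=1,-]
e2 deliver 0→1: 1[part,t=1,-]
e3 deliver 1→0: ·
e4 deliver 0→3: 3[part,t=1,-]
e5 deliver 3→0: ·
e6 deliver 0→2: 2[part,t=1,-]
e7 deliver 2→0: ·
e8 deliver 3→1: ·
e9 deliver 3→1: ·
e10 deliver 1→0: ·
e11 propose(0,'z'): 0[coor,t=2,-]
e12 deliver 0→2: 2[part,t=2,-]
e13 deliver 2→0: ·
e14 deliver 0→4: 4[part,t=1,-]
e15 deliver 4→0: ·
e16 deliver 3→4: ·
e17 deliver 0→1: 1[part,t=2,-]

2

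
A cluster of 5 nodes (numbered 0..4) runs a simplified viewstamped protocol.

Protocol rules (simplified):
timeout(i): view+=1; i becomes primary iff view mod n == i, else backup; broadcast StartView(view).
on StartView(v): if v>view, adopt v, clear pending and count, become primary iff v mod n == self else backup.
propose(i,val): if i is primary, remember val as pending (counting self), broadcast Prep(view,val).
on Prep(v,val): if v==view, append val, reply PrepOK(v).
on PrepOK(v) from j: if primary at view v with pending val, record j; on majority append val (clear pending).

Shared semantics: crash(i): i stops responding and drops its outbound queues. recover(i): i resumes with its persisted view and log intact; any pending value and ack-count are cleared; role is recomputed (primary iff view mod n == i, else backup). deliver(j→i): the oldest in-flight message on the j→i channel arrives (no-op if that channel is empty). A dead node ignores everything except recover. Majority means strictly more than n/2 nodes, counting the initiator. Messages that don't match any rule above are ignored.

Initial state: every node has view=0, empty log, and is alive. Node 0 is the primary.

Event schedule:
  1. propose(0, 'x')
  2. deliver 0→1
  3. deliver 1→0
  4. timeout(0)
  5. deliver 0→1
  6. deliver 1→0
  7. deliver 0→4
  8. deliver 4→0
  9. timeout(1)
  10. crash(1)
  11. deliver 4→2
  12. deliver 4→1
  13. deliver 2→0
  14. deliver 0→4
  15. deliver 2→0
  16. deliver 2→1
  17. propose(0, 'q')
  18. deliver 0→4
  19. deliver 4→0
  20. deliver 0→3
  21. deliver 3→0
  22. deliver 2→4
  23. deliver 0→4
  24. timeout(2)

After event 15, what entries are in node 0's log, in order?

empty

step 1 propose(0,'x'): —
step 2 deliver 0→1: 1={back,v=0,log=x}
step 3 deliver 1→0: —
step 4 timeout(0): 0={back,v=1,log=-}
step 5 deliver 0→1: 1={prim,v=1,log=x}
step 6 deliver 1→0: —
step 7 deliver 0→4: 4={back,v=0,log=x}
step 8 deliver 4→0: —
step 9 timeout(1): 1={back,v=2,log=x}
step 10 crash(1): 1={✗back,v=2,log=x}
step 11 deliver 4→2: —
step 12 deliver 4→1: —
step 13 deliver 2→0: —
step 14 deliver 0→4: 4={back,v=1,log=x}
step 15 deliver 2→0: —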